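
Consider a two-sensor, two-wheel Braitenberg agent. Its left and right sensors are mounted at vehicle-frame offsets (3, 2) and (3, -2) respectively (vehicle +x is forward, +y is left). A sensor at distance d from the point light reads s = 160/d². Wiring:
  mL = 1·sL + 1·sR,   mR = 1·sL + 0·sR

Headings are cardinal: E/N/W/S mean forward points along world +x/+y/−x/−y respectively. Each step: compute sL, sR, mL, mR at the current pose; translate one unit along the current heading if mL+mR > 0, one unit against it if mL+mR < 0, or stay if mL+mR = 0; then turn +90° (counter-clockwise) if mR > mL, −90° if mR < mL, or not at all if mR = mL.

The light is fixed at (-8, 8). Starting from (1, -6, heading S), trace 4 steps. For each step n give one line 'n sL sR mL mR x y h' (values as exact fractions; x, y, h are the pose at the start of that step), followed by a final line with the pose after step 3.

n=0: pose=(1,-6,S); sL=16/41, sR=80/169; mL=5984/6929, mR=16/41; mL+mR=8688/6929 → advance +1; mR−mL=-80/169 → turn -1·90°
n=1: pose=(1,-7,W); sL=32/65, sR=32/41; mL=3392/2665, mR=32/65; mL+mR=4704/2665 → advance +1; mR−mL=-32/41 → turn -1·90°
n=2: pose=(0,-7,N); sL=8/9, sR=40/61; mL=848/549, mR=8/9; mL+mR=1336/549 → advance +1; mR−mL=-40/61 → turn -1·90°
n=3: pose=(0,-6,E); sL=32/53, sR=160/377; mL=20544/19981, mR=32/53; mL+mR=32608/19981 → advance +1; mR−mL=-160/377 → turn -1·90°

0 16/41 80/169 5984/6929 16/41 1 -6 S
1 32/65 32/41 3392/2665 32/65 1 -7 W
2 8/9 40/61 848/549 8/9 0 -7 N
3 32/53 160/377 20544/19981 32/53 0 -6 E
final 1 -6 S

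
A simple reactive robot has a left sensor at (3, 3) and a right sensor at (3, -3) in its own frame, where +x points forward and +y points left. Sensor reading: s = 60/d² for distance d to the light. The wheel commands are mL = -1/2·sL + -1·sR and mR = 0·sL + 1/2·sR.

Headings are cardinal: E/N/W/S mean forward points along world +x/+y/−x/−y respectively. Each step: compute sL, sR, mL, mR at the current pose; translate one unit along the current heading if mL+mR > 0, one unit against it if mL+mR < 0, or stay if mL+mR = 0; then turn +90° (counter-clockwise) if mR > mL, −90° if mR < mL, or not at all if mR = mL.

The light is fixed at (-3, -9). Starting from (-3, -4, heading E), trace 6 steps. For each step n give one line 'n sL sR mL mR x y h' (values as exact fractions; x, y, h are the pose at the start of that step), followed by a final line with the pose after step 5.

n=0: pose=(-3,-4,E); sL=60/73, sR=60/13; mL=-4770/949, mR=30/13; mL+mR=-2580/949 → advance -1; mR−mL=6960/949 → turn +1·90°
n=1: pose=(-4,-4,N); sL=3/4, sR=15/17; mL=-171/136, mR=15/34; mL+mR=-111/136 → advance -1; mR−mL=231/136 → turn +1·90°
n=2: pose=(-4,-5,W); sL=60/17, sR=12/13; mL=-594/221, mR=6/13; mL+mR=-492/221 → advance -1; mR−mL=696/221 → turn +1·90°
n=3: pose=(-3,-5,S); sL=6, sR=6; mL=-9, mR=3; mL+mR=-6 → advance -1; mR−mL=12 → turn +1·90°
n=4: pose=(-3,-4,E); sL=60/73, sR=60/13; mL=-4770/949, mR=30/13; mL+mR=-2580/949 → advance -1; mR−mL=6960/949 → turn +1·90°
n=5: pose=(-4,-4,N); sL=3/4, sR=15/17; mL=-171/136, mR=15/34; mL+mR=-111/136 → advance -1; mR−mL=231/136 → turn +1·90°

0 60/73 60/13 -4770/949 30/13 -3 -4 E
1 3/4 15/17 -171/136 15/34 -4 -4 N
2 60/17 12/13 -594/221 6/13 -4 -5 W
3 6 6 -9 3 -3 -5 S
4 60/73 60/13 -4770/949 30/13 -3 -4 E
5 3/4 15/17 -171/136 15/34 -4 -4 N
final -4 -5 W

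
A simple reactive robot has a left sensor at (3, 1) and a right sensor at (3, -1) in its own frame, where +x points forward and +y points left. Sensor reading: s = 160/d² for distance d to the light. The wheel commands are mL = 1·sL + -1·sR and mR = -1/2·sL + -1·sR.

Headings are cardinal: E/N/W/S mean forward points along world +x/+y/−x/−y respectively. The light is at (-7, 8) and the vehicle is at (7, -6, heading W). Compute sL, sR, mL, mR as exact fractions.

left sensor world pos  = (4, -7); dL² = 346
right sensor world pos = (4, -5); dR² = 290
sL = 160/346 = 80/173
sR = 160/290 = 16/29
mL = 1·sL + -1·sR = -448/5017
mR = -1/2·sL + -1·sR = -3928/5017

80/173 16/29 -448/5017 -3928/5017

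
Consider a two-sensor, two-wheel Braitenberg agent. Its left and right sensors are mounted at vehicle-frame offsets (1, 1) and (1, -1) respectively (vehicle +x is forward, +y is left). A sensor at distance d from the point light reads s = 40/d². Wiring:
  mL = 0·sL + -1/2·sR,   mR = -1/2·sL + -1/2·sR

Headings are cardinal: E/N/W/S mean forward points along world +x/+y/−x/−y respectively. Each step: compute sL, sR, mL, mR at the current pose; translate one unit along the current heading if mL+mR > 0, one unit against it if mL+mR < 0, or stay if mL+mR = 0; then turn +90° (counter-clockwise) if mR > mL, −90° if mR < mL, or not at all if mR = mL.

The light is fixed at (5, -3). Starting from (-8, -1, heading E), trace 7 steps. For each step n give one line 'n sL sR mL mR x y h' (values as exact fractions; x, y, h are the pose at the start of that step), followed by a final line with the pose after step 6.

0 40/153 8/29 -4/29 -1192/4437 -8 -1 E
1 4/17 20/113 -10/113 -396/1921 -9 -1 S
2 40/229 40/241 -20/241 -9400/55189 -9 0 W
3 10/53 1/4 -1/8 -93/424 -8 0 N
4 40/153 8/29 -4/29 -1192/4437 -8 -1 E
5 4/17 20/113 -10/113 -396/1921 -9 -1 S
6 40/229 40/241 -20/241 -9400/55189 -9 0 W
final -8 0 N

n=0: pose=(-8,-1,E); sL=40/153, sR=8/29; mL=-4/29, mR=-1192/4437; mL+mR=-1804/4437 → advance -1; mR−mL=-20/153 → turn -1·90°
n=1: pose=(-9,-1,S); sL=4/17, sR=20/113; mL=-10/113, mR=-396/1921; mL+mR=-566/1921 → advance -1; mR−mL=-2/17 → turn -1·90°
n=2: pose=(-9,0,W); sL=40/229, sR=40/241; mL=-20/241, mR=-9400/55189; mL+mR=-13980/55189 → advance -1; mR−mL=-20/229 → turn -1·90°
n=3: pose=(-8,0,N); sL=10/53, sR=1/4; mL=-1/8, mR=-93/424; mL+mR=-73/212 → advance -1; mR−mL=-5/53 → turn -1·90°
n=4: pose=(-8,-1,E); sL=40/153, sR=8/29; mL=-4/29, mR=-1192/4437; mL+mR=-1804/4437 → advance -1; mR−mL=-20/153 → turn -1·90°
n=5: pose=(-9,-1,S); sL=4/17, sR=20/113; mL=-10/113, mR=-396/1921; mL+mR=-566/1921 → advance -1; mR−mL=-2/17 → turn -1·90°
n=6: pose=(-9,0,W); sL=40/229, sR=40/241; mL=-20/241, mR=-9400/55189; mL+mR=-13980/55189 → advance -1; mR−mL=-20/229 → turn -1·90°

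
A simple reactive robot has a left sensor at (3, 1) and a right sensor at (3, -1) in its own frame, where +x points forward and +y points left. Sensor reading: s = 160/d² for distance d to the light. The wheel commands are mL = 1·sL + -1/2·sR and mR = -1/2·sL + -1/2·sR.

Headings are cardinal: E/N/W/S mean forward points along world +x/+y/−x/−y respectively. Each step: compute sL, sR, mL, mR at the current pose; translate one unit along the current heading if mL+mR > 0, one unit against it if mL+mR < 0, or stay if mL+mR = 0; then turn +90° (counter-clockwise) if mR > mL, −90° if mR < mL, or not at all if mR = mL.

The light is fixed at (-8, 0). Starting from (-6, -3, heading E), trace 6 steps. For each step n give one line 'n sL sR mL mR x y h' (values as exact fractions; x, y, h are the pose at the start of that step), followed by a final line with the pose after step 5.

0 160/29 160/41 4240/1189 -5600/1189 -6 -3 E
1 4 40/9 16/9 -38/9 -7 -3 S
2 160/13 32 -48/13 -288/13 -7 -2 W
3 80 16 72 -48 -6 -2 N
4 32/5 160/29 528/145 -864/145 -6 -1 E
5 8 10 3 -9 -7 -1 S
final -7 0 W

n=0: pose=(-6,-3,E); sL=160/29, sR=160/41; mL=4240/1189, mR=-5600/1189; mL+mR=-1360/1189 → advance -1; mR−mL=-240/29 → turn -1·90°
n=1: pose=(-7,-3,S); sL=4, sR=40/9; mL=16/9, mR=-38/9; mL+mR=-22/9 → advance -1; mR−mL=-6 → turn -1·90°
n=2: pose=(-7,-2,W); sL=160/13, sR=32; mL=-48/13, mR=-288/13; mL+mR=-336/13 → advance -1; mR−mL=-240/13 → turn -1·90°
n=3: pose=(-6,-2,N); sL=80, sR=16; mL=72, mR=-48; mL+mR=24 → advance +1; mR−mL=-120 → turn -1·90°
n=4: pose=(-6,-1,E); sL=32/5, sR=160/29; mL=528/145, mR=-864/145; mL+mR=-336/145 → advance -1; mR−mL=-48/5 → turn -1·90°
n=5: pose=(-7,-1,S); sL=8, sR=10; mL=3, mR=-9; mL+mR=-6 → advance -1; mR−mL=-12 → turn -1·90°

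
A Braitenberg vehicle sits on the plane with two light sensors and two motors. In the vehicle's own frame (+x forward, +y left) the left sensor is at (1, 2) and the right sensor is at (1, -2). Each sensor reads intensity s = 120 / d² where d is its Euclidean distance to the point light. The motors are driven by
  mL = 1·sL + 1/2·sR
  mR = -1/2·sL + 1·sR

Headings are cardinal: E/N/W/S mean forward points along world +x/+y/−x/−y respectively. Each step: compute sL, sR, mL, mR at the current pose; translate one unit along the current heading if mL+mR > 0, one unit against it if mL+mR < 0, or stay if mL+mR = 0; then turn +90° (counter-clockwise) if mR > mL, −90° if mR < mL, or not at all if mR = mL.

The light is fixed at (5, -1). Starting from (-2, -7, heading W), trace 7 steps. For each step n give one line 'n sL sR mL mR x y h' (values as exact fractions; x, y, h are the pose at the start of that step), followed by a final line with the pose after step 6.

0 15/16 3/2 27/16 33/32 -2 -7 W
1 24/25 120/61 2964/1525 2268/1525 -3 -7 N
2 60/29 60/49 3810/1421 270/1421 -3 -6 E
3 120/61 40/39 5900/2379 100/2379 -2 -6 S
4 15/16 3/2 27/16 33/32 -2 -7 W
5 24/25 120/61 2964/1525 2268/1525 -3 -7 N
6 60/29 60/49 3810/1421 270/1421 -3 -6 E
final -2 -6 S

n=0: pose=(-2,-7,W); sL=15/16, sR=3/2; mL=27/16, mR=33/32; mL+mR=87/32 → advance +1; mR−mL=-21/32 → turn -1·90°
n=1: pose=(-3,-7,N); sL=24/25, sR=120/61; mL=2964/1525, mR=2268/1525; mL+mR=5232/1525 → advance +1; mR−mL=-696/1525 → turn -1·90°
n=2: pose=(-3,-6,E); sL=60/29, sR=60/49; mL=3810/1421, mR=270/1421; mL+mR=4080/1421 → advance +1; mR−mL=-3540/1421 → turn -1·90°
n=3: pose=(-2,-6,S); sL=120/61, sR=40/39; mL=5900/2379, mR=100/2379; mL+mR=2000/793 → advance +1; mR−mL=-5800/2379 → turn -1·90°
n=4: pose=(-2,-7,W); sL=15/16, sR=3/2; mL=27/16, mR=33/32; mL+mR=87/32 → advance +1; mR−mL=-21/32 → turn -1·90°
n=5: pose=(-3,-7,N); sL=24/25, sR=120/61; mL=2964/1525, mR=2268/1525; mL+mR=5232/1525 → advance +1; mR−mL=-696/1525 → turn -1·90°
n=6: pose=(-3,-6,E); sL=60/29, sR=60/49; mL=3810/1421, mR=270/1421; mL+mR=4080/1421 → advance +1; mR−mL=-3540/1421 → turn -1·90°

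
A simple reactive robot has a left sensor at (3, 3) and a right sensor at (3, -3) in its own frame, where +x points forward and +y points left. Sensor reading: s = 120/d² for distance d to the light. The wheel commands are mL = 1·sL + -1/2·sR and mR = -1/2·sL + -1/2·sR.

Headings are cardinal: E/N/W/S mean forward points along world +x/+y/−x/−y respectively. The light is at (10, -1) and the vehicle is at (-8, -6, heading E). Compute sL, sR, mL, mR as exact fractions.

120/229 120/289 20940/66181 -31080/66181

left sensor world pos  = (-5, -3); dL² = 229
right sensor world pos = (-5, -9); dR² = 289
sL = 120/229 = 120/229
sR = 120/289 = 120/289
mL = 1·sL + -1/2·sR = 20940/66181
mR = -1/2·sL + -1/2·sR = -31080/66181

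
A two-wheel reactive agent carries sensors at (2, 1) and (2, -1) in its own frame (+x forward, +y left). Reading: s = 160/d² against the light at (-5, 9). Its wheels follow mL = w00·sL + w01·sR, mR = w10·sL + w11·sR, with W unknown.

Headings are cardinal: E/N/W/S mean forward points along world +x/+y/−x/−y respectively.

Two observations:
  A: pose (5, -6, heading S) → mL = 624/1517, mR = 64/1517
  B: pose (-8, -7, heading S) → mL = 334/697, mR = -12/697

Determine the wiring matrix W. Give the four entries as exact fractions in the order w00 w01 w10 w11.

obs A: pose=(5,-6,S) → sL=16/41, sR=16/37, mL=624/1517, mR=64/1517
obs B: pose=(-8,-7,S) → sL=20/41, sR=8/17, mL=334/697, mR=-12/697
sensor matrix S = [[16/41, 16/37], [20/41, 8/17]]; det S = -704/25789
solve [mL_A; mL_B] = S·[w00; w01] and [mR_A; mR_B] = S·[w10; w11]:
  w00 = 1/2, w01 = 1/2, w10 = -1, w11 = 1

1/2 1/2 -1 1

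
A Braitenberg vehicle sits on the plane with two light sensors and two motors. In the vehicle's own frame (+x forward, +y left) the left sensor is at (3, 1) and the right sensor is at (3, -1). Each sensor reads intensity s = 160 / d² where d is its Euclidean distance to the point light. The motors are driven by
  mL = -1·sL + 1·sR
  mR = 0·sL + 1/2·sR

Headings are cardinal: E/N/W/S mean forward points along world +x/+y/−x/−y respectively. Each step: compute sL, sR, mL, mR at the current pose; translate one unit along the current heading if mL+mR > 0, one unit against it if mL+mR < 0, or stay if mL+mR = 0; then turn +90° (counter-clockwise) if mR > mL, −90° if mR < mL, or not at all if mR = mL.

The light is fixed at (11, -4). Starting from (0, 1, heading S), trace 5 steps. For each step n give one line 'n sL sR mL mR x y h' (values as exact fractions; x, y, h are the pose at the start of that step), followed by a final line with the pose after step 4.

n=0: pose=(0,1,S); sL=20/13, sR=40/37; mL=-220/481, mR=20/37; mL+mR=40/481 → advance +1; mR−mL=480/481 → turn +1·90°
n=1: pose=(0,0,E); sL=160/89, sR=160/73; mL=2560/6497, mR=80/73; mL+mR=9680/6497 → advance +1; mR−mL=4560/6497 → turn +1·90°
n=2: pose=(1,0,N); sL=16/17, sR=16/13; mL=64/221, mR=8/13; mL+mR=200/221 → advance +1; mR−mL=72/221 → turn +1·90°
n=3: pose=(1,1,W); sL=32/37, sR=32/41; mL=-128/1517, mR=16/41; mL+mR=464/1517 → advance +1; mR−mL=720/1517 → turn +1·90°
n=4: pose=(0,1,S); sL=20/13, sR=40/37; mL=-220/481, mR=20/37; mL+mR=40/481 → advance +1; mR−mL=480/481 → turn +1·90°

0 20/13 40/37 -220/481 20/37 0 1 S
1 160/89 160/73 2560/6497 80/73 0 0 E
2 16/17 16/13 64/221 8/13 1 0 N
3 32/37 32/41 -128/1517 16/41 1 1 W
4 20/13 40/37 -220/481 20/37 0 1 S
final 0 0 E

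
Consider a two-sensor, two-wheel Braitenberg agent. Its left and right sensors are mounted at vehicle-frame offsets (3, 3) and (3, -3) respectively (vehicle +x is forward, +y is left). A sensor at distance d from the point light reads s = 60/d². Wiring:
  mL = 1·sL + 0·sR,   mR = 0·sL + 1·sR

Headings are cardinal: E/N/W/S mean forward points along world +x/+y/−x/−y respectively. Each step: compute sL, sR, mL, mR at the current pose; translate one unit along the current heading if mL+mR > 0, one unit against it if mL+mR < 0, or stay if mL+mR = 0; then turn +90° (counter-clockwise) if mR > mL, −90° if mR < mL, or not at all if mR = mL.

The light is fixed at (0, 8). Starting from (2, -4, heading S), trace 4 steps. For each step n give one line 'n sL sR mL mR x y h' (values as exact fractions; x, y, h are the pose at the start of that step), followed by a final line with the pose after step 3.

n=0: pose=(2,-4,S); sL=6/25, sR=30/113; mL=6/25, mR=30/113; mL+mR=1428/2825 → advance +1; mR−mL=72/2825 → turn +1·90°
n=1: pose=(2,-5,E); sL=12/25, sR=60/281; mL=12/25, mR=60/281; mL+mR=4872/7025 → advance +1; mR−mL=-1872/7025 → turn -1·90°
n=2: pose=(3,-5,S); sL=15/73, sR=15/64; mL=15/73, mR=15/64; mL+mR=2055/4672 → advance +1; mR−mL=135/4672 → turn +1·90°
n=3: pose=(3,-6,E); sL=60/157, sR=12/65; mL=60/157, mR=12/65; mL+mR=5784/10205 → advance +1; mR−mL=-2016/10205 → turn -1·90°

0 6/25 30/113 6/25 30/113 2 -4 S
1 12/25 60/281 12/25 60/281 2 -5 E
2 15/73 15/64 15/73 15/64 3 -5 S
3 60/157 12/65 60/157 12/65 3 -6 E
final 4 -6 S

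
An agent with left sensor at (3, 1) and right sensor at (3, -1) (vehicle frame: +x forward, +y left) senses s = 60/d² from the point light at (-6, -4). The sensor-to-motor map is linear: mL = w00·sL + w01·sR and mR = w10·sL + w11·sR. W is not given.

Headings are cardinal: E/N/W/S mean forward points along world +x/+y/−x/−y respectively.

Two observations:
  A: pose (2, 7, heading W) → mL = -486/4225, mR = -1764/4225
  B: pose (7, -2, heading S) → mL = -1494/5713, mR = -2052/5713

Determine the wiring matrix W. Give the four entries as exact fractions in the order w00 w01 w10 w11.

1/2 -1 -1/2 -1/2

obs A: pose=(2,7,W) → sL=12/25, sR=60/169, mL=-486/4225, mR=-1764/4225
obs B: pose=(7,-2,S) → sL=60/197, sR=12/29, mL=-1494/5713, mR=-2052/5713
sensor matrix S = [[12/25, 60/169], [60/197, 12/29]]; det S = 2184192/24137425
solve [mL_A; mL_B] = S·[w00; w01] and [mR_A; mR_B] = S·[w10; w11]:
  w00 = 1/2, w01 = -1, w10 = -1/2, w11 = -1/2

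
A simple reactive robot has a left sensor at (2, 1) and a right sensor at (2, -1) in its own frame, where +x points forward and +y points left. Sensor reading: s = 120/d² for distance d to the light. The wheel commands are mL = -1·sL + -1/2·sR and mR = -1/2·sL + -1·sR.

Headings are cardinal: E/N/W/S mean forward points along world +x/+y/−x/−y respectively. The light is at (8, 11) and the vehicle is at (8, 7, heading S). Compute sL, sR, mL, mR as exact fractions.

left sensor world pos  = (9, 5); dL² = 37
right sensor world pos = (7, 5); dR² = 37
sL = 120/37 = 120/37
sR = 120/37 = 120/37
mL = -1·sL + -1/2·sR = -180/37
mR = -1/2·sL + -1·sR = -180/37

120/37 120/37 -180/37 -180/37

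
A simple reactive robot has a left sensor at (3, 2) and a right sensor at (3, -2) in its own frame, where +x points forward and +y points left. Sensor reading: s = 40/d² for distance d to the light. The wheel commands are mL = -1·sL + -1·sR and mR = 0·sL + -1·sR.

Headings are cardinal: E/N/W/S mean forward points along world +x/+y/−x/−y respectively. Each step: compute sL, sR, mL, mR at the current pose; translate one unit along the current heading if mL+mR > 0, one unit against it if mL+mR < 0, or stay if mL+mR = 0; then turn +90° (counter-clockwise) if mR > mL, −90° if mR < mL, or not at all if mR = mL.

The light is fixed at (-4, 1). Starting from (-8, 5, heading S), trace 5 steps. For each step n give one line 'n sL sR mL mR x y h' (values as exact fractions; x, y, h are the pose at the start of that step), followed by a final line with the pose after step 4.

0 8 40/37 -336/37 -40/37 -8 5 S
1 4/5 4 -24/5 -4 -8 6 E
2 40/113 40/73 -7440/8249 -40/73 -9 6 N
3 10/17 2/5 -84/85 -2/5 -9 5 W
4 8 40/37 -336/37 -40/37 -8 5 S
final -8 6 E

n=0: pose=(-8,5,S); sL=8, sR=40/37; mL=-336/37, mR=-40/37; mL+mR=-376/37 → advance -1; mR−mL=8 → turn +1·90°
n=1: pose=(-8,6,E); sL=4/5, sR=4; mL=-24/5, mR=-4; mL+mR=-44/5 → advance -1; mR−mL=4/5 → turn +1·90°
n=2: pose=(-9,6,N); sL=40/113, sR=40/73; mL=-7440/8249, mR=-40/73; mL+mR=-11960/8249 → advance -1; mR−mL=40/113 → turn +1·90°
n=3: pose=(-9,5,W); sL=10/17, sR=2/5; mL=-84/85, mR=-2/5; mL+mR=-118/85 → advance -1; mR−mL=10/17 → turn +1·90°
n=4: pose=(-8,5,S); sL=8, sR=40/37; mL=-336/37, mR=-40/37; mL+mR=-376/37 → advance -1; mR−mL=8 → turn +1·90°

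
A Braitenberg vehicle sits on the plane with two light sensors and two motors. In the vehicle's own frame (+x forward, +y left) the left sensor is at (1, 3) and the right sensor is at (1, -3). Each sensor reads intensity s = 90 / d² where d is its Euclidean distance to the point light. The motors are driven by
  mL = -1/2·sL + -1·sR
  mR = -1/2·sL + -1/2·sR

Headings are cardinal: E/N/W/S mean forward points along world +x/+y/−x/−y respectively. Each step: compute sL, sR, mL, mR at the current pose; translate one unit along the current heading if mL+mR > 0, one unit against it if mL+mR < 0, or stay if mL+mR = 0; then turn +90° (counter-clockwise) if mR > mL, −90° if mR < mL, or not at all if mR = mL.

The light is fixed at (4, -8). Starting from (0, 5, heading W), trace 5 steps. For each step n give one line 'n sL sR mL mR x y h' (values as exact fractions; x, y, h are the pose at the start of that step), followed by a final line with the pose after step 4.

0 18/25 90/281 -4779/7025 -3654/7025 0 5 W
1 5/8 1/2 -13/16 -9/16 1 5 S
2 90/293 18/25 -6399/7325 -3762/7325 1 6 E
3 45/137 45/113 -17415/30962 -5625/15481 0 6 N
4 18/25 90/281 -4779/7025 -3654/7025 0 5 W
final 1 5 S

n=0: pose=(0,5,W); sL=18/25, sR=90/281; mL=-4779/7025, mR=-3654/7025; mL+mR=-8433/7025 → advance -1; mR−mL=45/281 → turn +1·90°
n=1: pose=(1,5,S); sL=5/8, sR=1/2; mL=-13/16, mR=-9/16; mL+mR=-11/8 → advance -1; mR−mL=1/4 → turn +1·90°
n=2: pose=(1,6,E); sL=90/293, sR=18/25; mL=-6399/7325, mR=-3762/7325; mL+mR=-10161/7325 → advance -1; mR−mL=9/25 → turn +1·90°
n=3: pose=(0,6,N); sL=45/137, sR=45/113; mL=-17415/30962, mR=-5625/15481; mL+mR=-28665/30962 → advance -1; mR−mL=45/226 → turn +1·90°
n=4: pose=(0,5,W); sL=18/25, sR=90/281; mL=-4779/7025, mR=-3654/7025; mL+mR=-8433/7025 → advance -1; mR−mL=45/281 → turn +1·90°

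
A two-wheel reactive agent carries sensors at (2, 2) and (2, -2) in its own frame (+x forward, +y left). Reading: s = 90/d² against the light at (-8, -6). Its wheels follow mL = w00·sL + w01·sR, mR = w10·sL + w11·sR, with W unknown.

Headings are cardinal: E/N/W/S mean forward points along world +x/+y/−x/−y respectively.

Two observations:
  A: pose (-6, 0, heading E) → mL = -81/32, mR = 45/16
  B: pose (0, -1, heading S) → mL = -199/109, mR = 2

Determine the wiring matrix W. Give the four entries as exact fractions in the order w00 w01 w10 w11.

obs A: pose=(-6,0,E) → sL=9/8, sR=45/16, mL=-81/32, mR=45/16
obs B: pose=(0,-1,S) → sL=90/109, sR=2, mL=-199/109, mR=2
sensor matrix S = [[9/8, 45/16], [90/109, 2]]; det S = -63/872
solve [mL_A; mL_B] = S·[w00; w01] and [mR_A; mR_B] = S·[w10; w11]:
  w00 = -1, w01 = -1/2, w10 = 0, w11 = 1

-1 -1/2 0 1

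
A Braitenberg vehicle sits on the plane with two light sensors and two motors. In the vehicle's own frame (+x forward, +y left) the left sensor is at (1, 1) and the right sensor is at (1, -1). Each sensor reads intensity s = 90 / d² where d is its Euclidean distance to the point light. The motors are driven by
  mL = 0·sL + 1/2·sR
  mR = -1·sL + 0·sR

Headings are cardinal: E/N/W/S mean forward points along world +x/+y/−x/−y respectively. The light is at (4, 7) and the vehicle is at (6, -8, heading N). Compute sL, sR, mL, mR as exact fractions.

90/197 18/41 9/41 -90/197

left sensor world pos  = (5, -7); dL² = 197
right sensor world pos = (7, -7); dR² = 205
sL = 90/197 = 90/197
sR = 90/205 = 18/41
mL = 0·sL + 1/2·sR = 9/41
mR = -1·sL + 0·sR = -90/197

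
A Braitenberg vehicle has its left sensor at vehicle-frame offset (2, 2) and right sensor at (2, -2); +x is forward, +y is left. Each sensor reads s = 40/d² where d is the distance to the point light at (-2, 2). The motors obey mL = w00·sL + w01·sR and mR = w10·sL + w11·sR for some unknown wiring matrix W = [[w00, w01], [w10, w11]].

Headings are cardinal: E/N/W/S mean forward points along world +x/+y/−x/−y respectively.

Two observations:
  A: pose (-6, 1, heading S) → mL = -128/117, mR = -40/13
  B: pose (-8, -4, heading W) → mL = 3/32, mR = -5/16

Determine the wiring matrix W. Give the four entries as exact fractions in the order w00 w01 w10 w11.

-1/2 1/2 -1 0

obs A: pose=(-6,1,S) → sL=40/13, sR=8/9, mL=-128/117, mR=-40/13
obs B: pose=(-8,-4,W) → sL=5/16, sR=1/2, mL=3/32, mR=-5/16
sensor matrix S = [[40/13, 8/9], [5/16, 1/2]]; det S = 295/234
solve [mL_A; mL_B] = S·[w00; w01] and [mR_A; mR_B] = S·[w10; w11]:
  w00 = -1/2, w01 = 1/2, w10 = -1, w11 = 0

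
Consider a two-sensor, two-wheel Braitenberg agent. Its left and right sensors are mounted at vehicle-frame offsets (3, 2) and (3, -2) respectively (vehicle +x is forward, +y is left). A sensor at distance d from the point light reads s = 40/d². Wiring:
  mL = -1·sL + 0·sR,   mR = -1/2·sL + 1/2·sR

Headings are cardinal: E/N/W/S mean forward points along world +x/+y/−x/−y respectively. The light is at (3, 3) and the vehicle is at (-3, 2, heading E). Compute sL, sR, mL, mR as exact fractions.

left sensor world pos  = (0, 4); dL² = 10
right sensor world pos = (0, 0); dR² = 18
sL = 40/10 = 4
sR = 40/18 = 20/9
mL = -1·sL + 0·sR = -4
mR = -1/2·sL + 1/2·sR = -8/9

4 20/9 -4 -8/9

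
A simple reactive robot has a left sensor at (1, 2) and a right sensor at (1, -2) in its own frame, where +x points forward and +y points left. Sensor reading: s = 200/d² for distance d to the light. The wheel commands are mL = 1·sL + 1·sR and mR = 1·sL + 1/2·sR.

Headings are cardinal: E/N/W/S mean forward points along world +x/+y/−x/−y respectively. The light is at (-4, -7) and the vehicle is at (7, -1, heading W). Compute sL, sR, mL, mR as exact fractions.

left sensor world pos  = (6, -3); dL² = 116
right sensor world pos = (6, 1); dR² = 164
sL = 200/116 = 50/29
sR = 200/164 = 50/41
mL = 1·sL + 1·sR = 3500/1189
mR = 1·sL + 1/2·sR = 2775/1189

50/29 50/41 3500/1189 2775/1189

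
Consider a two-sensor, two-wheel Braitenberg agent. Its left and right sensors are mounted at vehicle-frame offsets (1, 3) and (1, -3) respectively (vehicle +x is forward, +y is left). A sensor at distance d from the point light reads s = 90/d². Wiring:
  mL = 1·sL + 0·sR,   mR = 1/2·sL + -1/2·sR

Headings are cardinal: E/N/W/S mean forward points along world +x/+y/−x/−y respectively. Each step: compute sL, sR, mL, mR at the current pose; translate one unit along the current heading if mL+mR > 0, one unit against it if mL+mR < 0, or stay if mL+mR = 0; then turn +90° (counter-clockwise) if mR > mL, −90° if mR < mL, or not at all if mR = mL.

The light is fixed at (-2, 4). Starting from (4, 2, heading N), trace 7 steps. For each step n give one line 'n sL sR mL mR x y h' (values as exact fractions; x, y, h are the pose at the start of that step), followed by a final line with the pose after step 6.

0 9 45/41 9 162/41 4 2 N
1 90/53 18/13 90/53 108/689 4 3 E
2 45/52 9/2 45/52 -189/104 5 3 S
3 2 2 2 0 5 4 W
4 9 45/41 9 162/41 4 4 N
5 18/13 90/53 18/13 -108/689 4 5 E
6 9/10 45/8 9/10 -189/80 5 5 S
final 5 6 W

n=0: pose=(4,2,N); sL=9, sR=45/41; mL=9, mR=162/41; mL+mR=531/41 → advance +1; mR−mL=-207/41 → turn -1·90°
n=1: pose=(4,3,E); sL=90/53, sR=18/13; mL=90/53, mR=108/689; mL+mR=1278/689 → advance +1; mR−mL=-1062/689 → turn -1·90°
n=2: pose=(5,3,S); sL=45/52, sR=9/2; mL=45/52, mR=-189/104; mL+mR=-99/104 → advance -1; mR−mL=-279/104 → turn -1·90°
n=3: pose=(5,4,W); sL=2, sR=2; mL=2, mR=0; mL+mR=2 → advance +1; mR−mL=-2 → turn -1·90°
n=4: pose=(4,4,N); sL=9, sR=45/41; mL=9, mR=162/41; mL+mR=531/41 → advance +1; mR−mL=-207/41 → turn -1·90°
n=5: pose=(4,5,E); sL=18/13, sR=90/53; mL=18/13, mR=-108/689; mL+mR=846/689 → advance +1; mR−mL=-1062/689 → turn -1·90°
n=6: pose=(5,5,S); sL=9/10, sR=45/8; mL=9/10, mR=-189/80; mL+mR=-117/80 → advance -1; mR−mL=-261/80 → turn -1·90°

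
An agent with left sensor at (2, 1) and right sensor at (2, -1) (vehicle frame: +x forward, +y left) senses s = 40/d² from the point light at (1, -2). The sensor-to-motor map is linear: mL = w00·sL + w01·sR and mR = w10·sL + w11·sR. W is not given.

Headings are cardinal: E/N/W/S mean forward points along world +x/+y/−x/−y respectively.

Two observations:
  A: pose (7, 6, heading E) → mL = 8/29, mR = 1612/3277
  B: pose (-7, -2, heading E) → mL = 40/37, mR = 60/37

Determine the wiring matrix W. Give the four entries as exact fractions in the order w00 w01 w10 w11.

1 0 1/2 1

obs A: pose=(7,6,E) → sL=8/29, sR=40/113, mL=8/29, mR=1612/3277
obs B: pose=(-7,-2,E) → sL=40/37, sR=40/37, mL=40/37, mR=60/37
sensor matrix S = [[8/29, 40/113], [40/37, 40/37]]; det S = -10240/121249
solve [mL_A; mL_B] = S·[w00; w01] and [mR_A; mR_B] = S·[w10; w11]:
  w00 = 1, w01 = 0, w10 = 1/2, w11 = 1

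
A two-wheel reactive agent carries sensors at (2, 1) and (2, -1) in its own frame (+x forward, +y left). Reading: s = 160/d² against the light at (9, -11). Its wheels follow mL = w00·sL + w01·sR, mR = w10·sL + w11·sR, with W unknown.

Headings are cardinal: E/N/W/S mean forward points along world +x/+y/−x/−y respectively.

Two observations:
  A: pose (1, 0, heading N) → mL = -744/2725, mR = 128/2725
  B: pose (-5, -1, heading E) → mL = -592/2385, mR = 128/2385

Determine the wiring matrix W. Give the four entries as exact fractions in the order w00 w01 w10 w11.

-1 1/2 -1/2 1/2

obs A: pose=(1,0,N) → sL=16/25, sR=80/109, mL=-744/2725, mR=128/2725
obs B: pose=(-5,-1,E) → sL=32/53, sR=32/45, mL=-592/2385, mR=128/2385
sensor matrix S = [[16/25, 80/109], [32/53, 32/45]]; det S = 77824/6499125
solve [mL_A; mL_B] = S·[w00; w01] and [mR_A; mR_B] = S·[w10; w11]:
  w00 = -1, w01 = 1/2, w10 = -1/2, w11 = 1/2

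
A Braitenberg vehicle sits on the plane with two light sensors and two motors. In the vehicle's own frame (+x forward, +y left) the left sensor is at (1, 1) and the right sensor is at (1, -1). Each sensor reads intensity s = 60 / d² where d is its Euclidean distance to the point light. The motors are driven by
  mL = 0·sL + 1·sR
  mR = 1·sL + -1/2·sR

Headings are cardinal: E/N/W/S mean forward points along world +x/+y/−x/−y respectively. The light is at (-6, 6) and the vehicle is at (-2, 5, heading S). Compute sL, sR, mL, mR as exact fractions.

left sensor world pos  = (-1, 4); dL² = 29
right sensor world pos = (-3, 4); dR² = 13
sL = 60/29 = 60/29
sR = 60/13 = 60/13
mL = 0·sL + 1·sR = 60/13
mR = 1·sL + -1/2·sR = -90/377

60/29 60/13 60/13 -90/377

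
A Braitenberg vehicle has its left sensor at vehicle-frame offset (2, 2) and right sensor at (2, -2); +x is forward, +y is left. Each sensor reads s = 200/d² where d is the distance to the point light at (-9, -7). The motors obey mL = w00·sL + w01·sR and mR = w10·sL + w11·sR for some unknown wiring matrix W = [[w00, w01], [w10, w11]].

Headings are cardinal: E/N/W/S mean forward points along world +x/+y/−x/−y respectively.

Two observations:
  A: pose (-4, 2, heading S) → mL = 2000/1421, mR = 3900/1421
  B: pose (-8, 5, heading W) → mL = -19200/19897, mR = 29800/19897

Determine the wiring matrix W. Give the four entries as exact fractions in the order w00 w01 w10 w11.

-1 1 1/2 1/2

obs A: pose=(-4,2,S) → sL=100/49, sR=100/29, mL=2000/1421, mR=3900/1421
obs B: pose=(-8,5,W) → sL=200/101, sR=200/197, mL=-19200/19897, mR=29800/19897
sensor matrix S = [[100/49, 100/29], [200/101, 200/197]]; det S = -134480000/28273637
solve [mL_A; mL_B] = S·[w00; w01] and [mR_A; mR_B] = S·[w10; w11]:
  w00 = -1, w01 = 1, w10 = 1/2, w11 = 1/2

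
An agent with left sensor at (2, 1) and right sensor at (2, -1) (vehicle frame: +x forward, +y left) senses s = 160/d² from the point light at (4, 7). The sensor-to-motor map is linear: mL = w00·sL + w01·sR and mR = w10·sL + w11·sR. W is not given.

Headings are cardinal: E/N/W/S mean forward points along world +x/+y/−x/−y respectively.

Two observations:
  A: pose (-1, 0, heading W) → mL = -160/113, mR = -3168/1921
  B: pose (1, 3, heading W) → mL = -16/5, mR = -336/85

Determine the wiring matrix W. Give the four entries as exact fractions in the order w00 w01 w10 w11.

obs A: pose=(-1,0,W) → sL=160/113, sR=32/17, mL=-160/113, mR=-3168/1921
obs B: pose=(1,3,W) → sL=16/5, sR=80/17, mL=-16/5, mR=-336/85
sensor matrix S = [[160/113, 32/17], [16/5, 80/17]]; det S = 6144/9605
solve [mL_A; mL_B] = S·[w00; w01] and [mR_A; mR_B] = S·[w10; w11]:
  w00 = -1, w01 = 0, w10 = -1/2, w11 = -1/2

-1 0 -1/2 -1/2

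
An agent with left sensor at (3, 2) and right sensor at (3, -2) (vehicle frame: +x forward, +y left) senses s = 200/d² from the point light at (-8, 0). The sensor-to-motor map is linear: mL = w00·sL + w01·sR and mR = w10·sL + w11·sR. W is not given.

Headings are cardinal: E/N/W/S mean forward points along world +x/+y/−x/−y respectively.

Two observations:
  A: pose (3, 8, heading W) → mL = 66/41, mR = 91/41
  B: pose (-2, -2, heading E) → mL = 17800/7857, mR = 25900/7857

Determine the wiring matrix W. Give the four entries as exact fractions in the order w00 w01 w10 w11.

obs A: pose=(3,8,W) → sL=2, sR=50/41, mL=66/41, mR=91/41
obs B: pose=(-2,-2,E) → sL=200/81, sR=200/97, mL=17800/7857, mR=25900/7857
sensor matrix S = [[2, 50/41], [200/81, 200/97]]; det S = 358400/322137
solve [mL_A; mL_B] = S·[w00; w01] and [mR_A; mR_B] = S·[w10; w11]:
  w00 = 1/2, w01 = 1/2, w10 = 1/2, w11 = 1

1/2 1/2 1/2 1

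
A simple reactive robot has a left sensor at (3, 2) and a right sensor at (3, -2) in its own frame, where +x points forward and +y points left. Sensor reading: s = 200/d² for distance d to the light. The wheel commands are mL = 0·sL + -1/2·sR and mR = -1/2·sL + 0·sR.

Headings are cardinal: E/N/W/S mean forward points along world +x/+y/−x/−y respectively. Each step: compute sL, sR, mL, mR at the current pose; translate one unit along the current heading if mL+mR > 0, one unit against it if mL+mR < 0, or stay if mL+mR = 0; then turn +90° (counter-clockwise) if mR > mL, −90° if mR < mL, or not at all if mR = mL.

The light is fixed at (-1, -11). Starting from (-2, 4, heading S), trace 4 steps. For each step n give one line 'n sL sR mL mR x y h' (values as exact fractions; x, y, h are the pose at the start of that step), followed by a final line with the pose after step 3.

n=0: pose=(-2,4,S); sL=40/29, sR=200/153; mL=-100/153, mR=-20/29; mL+mR=-5960/4437 → advance -1; mR−mL=-160/4437 → turn -1·90°
n=1: pose=(-2,5,W); sL=50/53, sR=10/17; mL=-5/17, mR=-25/53; mL+mR=-690/901 → advance -1; mR−mL=-160/901 → turn -1·90°
n=2: pose=(-1,5,N); sL=40/73, sR=40/73; mL=-20/73, mR=-20/73; mL+mR=-40/73 → advance -1; mR−mL=0 → turn +0·90°
n=3: pose=(-1,4,N); sL=25/41, sR=25/41; mL=-25/82, mR=-25/82; mL+mR=-25/41 → advance -1; mR−mL=0 → turn +0·90°

0 40/29 200/153 -100/153 -20/29 -2 4 S
1 50/53 10/17 -5/17 -25/53 -2 5 W
2 40/73 40/73 -20/73 -20/73 -1 5 N
3 25/41 25/41 -25/82 -25/82 -1 4 N
final -1 3 N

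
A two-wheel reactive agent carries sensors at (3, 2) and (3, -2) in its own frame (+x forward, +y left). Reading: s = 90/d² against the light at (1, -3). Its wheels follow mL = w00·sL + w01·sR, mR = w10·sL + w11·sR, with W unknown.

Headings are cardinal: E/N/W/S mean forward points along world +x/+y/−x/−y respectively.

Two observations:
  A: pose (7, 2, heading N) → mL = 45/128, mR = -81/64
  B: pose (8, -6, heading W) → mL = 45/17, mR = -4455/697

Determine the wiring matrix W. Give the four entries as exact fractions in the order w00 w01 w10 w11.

obs A: pose=(7,2,N) → sL=9/8, sR=45/64, mL=45/128, mR=-81/64
obs B: pose=(8,-6,W) → sL=90/41, sR=90/17, mL=45/17, mR=-4455/697
sensor matrix S = [[9/8, 45/64], [90/41, 90/17]]; det S = 98415/22304
solve [mL_A; mL_B] = S·[w00; w01] and [mR_A; mR_B] = S·[w10; w11]:
  w00 = 0, w01 = 1/2, w10 = -1/2, w11 = -1

0 1/2 -1/2 -1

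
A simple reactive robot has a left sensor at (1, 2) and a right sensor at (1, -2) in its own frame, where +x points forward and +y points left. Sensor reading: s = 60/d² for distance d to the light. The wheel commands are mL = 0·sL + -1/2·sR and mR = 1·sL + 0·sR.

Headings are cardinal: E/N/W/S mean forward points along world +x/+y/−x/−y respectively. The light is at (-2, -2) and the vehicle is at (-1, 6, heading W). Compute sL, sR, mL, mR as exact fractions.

5/3 3/5 -3/10 5/3

left sensor world pos  = (-2, 4); dL² = 36
right sensor world pos = (-2, 8); dR² = 100
sL = 60/36 = 5/3
sR = 60/100 = 3/5
mL = 0·sL + -1/2·sR = -3/10
mR = 1·sL + 0·sR = 5/3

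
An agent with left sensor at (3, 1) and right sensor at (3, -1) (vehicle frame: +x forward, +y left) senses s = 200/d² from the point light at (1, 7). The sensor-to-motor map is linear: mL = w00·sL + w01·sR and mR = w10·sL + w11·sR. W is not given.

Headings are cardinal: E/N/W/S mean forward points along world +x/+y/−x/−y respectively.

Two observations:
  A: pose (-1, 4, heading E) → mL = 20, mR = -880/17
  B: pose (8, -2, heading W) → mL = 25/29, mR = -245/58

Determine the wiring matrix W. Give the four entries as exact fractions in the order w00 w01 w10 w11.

1/2 0 -1 -1

obs A: pose=(-1,4,E) → sL=40, sR=200/17, mL=20, mR=-880/17
obs B: pose=(8,-2,W) → sL=50/29, sR=5/2, mL=25/29, mR=-245/58
sensor matrix S = [[40, 200/17], [50/29, 5/2]]; det S = 39300/493
solve [mL_A; mL_B] = S·[w00; w01] and [mR_A; mR_B] = S·[w10; w11]:
  w00 = 1/2, w01 = 0, w10 = -1, w11 = -1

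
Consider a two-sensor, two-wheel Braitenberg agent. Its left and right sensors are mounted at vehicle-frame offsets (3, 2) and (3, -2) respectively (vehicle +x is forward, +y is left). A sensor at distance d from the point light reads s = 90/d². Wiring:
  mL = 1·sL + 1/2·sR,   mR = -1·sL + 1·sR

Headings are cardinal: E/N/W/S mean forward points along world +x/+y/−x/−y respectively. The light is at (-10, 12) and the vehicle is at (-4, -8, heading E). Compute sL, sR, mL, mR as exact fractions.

2/9 18/113 307/1017 -64/1017

left sensor world pos  = (-1, -6); dL² = 405
right sensor world pos = (-1, -10); dR² = 565
sL = 90/405 = 2/9
sR = 90/565 = 18/113
mL = 1·sL + 1/2·sR = 307/1017
mR = -1·sL + 1·sR = -64/1017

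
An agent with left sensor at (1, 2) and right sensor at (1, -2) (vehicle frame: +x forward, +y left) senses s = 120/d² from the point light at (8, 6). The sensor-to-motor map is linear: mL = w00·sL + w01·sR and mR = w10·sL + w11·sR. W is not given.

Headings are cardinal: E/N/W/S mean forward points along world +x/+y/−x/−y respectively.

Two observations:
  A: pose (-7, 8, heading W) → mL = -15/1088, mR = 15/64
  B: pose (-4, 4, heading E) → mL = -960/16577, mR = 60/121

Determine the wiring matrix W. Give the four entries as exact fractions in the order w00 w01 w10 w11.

obs A: pose=(-7,8,W) → sL=15/32, sR=15/34, mL=-15/1088, mR=15/64
obs B: pose=(-4,4,E) → sL=120/121, sR=120/137, mL=-960/16577, mR=60/121
sensor matrix S = [[15/32, 15/34], [120/121, 120/137]]; det S = -30375/1127236
solve [mL_A; mL_B] = S·[w00; w01] and [mR_A; mR_B] = S·[w10; w11]:
  w00 = -1/2, w01 = 1/2, w10 = 1/2, w11 = 0

-1/2 1/2 1/2 0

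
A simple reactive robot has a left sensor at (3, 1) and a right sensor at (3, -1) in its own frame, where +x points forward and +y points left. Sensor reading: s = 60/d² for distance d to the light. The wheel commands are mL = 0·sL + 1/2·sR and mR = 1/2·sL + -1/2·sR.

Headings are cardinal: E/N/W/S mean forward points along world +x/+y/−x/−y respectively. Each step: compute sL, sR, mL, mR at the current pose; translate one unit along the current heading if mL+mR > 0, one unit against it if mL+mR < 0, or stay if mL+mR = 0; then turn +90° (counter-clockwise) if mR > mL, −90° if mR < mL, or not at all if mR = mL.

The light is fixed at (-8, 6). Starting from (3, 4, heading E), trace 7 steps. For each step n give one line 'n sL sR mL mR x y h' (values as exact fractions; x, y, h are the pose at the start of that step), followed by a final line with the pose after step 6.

n=0: pose=(3,4,E); sL=60/197, sR=12/41; mL=6/41, mR=48/8077; mL+mR=30/197 → advance +1; mR−mL=-1134/8077 → turn -1·90°
n=1: pose=(4,4,S); sL=30/97, sR=30/73; mL=15/73, mR=-360/7081; mL+mR=15/97 → advance +1; mR−mL=-1815/7081 → turn -1·90°
n=2: pose=(4,3,W); sL=60/97, sR=12/17; mL=6/17, mR=-72/1649; mL+mR=30/97 → advance +1; mR−mL=-654/1649 → turn -1·90°
n=3: pose=(3,3,N); sL=3/5, sR=5/12; mL=5/24, mR=11/120; mL+mR=3/10 → advance +1; mR−mL=-7/60 → turn -1·90°
n=4: pose=(3,4,E); sL=60/197, sR=12/41; mL=6/41, mR=48/8077; mL+mR=30/197 → advance +1; mR−mL=-1134/8077 → turn -1·90°
n=5: pose=(4,4,S); sL=30/97, sR=30/73; mL=15/73, mR=-360/7081; mL+mR=15/97 → advance +1; mR−mL=-1815/7081 → turn -1·90°
n=6: pose=(4,3,W); sL=60/97, sR=12/17; mL=6/17, mR=-72/1649; mL+mR=30/97 → advance +1; mR−mL=-654/1649 → turn -1·90°

0 60/197 12/41 6/41 48/8077 3 4 E
1 30/97 30/73 15/73 -360/7081 4 4 S
2 60/97 12/17 6/17 -72/1649 4 3 W
3 3/5 5/12 5/24 11/120 3 3 N
4 60/197 12/41 6/41 48/8077 3 4 E
5 30/97 30/73 15/73 -360/7081 4 4 S
6 60/97 12/17 6/17 -72/1649 4 3 W
final 3 3 N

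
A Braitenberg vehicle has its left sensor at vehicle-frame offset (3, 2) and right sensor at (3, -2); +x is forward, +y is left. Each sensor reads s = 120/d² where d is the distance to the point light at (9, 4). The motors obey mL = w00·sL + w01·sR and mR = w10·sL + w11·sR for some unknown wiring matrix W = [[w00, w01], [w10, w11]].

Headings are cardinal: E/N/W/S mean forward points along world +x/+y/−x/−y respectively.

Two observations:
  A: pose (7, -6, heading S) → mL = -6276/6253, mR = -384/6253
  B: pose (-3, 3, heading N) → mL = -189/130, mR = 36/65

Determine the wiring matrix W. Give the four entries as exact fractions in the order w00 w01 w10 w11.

obs A: pose=(7,-6,S) → sL=120/169, sR=24/37, mL=-6276/6253, mR=-384/6253
obs B: pose=(-3,3,N) → sL=3/5, sR=15/13, mL=-189/130, mR=36/65
sensor matrix S = [[120/169, 24/37], [3/5, 15/13]]; det S = 174816/406445
solve [mL_A; mL_B] = S·[w00; w01] and [mR_A; mR_B] = S·[w10; w11]:
  w00 = -1/2, w01 = -1, w10 = -1, w11 = 1

-1/2 -1 -1 1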